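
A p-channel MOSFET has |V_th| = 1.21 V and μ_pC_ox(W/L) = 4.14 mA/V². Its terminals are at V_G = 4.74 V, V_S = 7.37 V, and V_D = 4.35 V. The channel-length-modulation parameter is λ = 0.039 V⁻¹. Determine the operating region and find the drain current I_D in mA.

Saturation; I_D = 4.67 mA

V_SG = V_S − V_G = 7.37 − 4.74 = 2.63 V; V_SD = V_S − V_D = 7.37 − 4.35 = 3.02 V.
V_ov = V_SG − |V_th| = 2.63 − 1.21 = 1.42 V.
Since V_SD = 3.02 V ≥ V_ov = 1.42 V, the device is in saturation.
I_D = ½ k_p V_ov² (1 + λ V_SD) = 0.5 × 4.14 × 1.42² × (1 + 0.039 × 3.02) = 4.67 mA.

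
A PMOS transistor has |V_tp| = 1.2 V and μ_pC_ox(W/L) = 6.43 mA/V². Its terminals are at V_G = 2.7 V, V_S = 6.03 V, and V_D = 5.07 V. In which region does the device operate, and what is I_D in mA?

Triode; I_D = 10.2 mA

V_SG = V_S − V_G = 6.03 − 2.7 = 3.33 V; V_SD = V_S − V_D = 6.03 − 5.07 = 0.96 V.
V_ov = V_SG − |V_tp| = 3.33 − 1.2 = 2.13 V.
Since V_SD = 0.96 V < V_ov = 2.13 V, the device is in the triode region.
I_D = k_p [V_ov · V_SD − ½ V_SD²] = 6.43 × [2.13 × 0.96 − 0.5 × 0.96²] = 10.2 mA.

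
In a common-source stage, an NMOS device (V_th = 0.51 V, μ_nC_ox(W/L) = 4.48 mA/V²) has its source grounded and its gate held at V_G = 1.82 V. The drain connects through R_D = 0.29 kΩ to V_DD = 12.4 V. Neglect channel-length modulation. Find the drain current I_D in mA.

V_GS = V_G = 1.82 V, so V_ov = 1.82 − 0.51 = 1.31 V.
Assume saturation: I_D = ½ k_n V_ov² = 0.5 × 4.48 × 1.31² = 3.84 mA, giving V_DS = V_DD − I_D R_D = 12.4 − 3.84 × 0.29 = 11.3 V.
V_DS = 11.3 V ≥ V_ov = 1.31 V, confirming saturation.

I_D = 3.84 mA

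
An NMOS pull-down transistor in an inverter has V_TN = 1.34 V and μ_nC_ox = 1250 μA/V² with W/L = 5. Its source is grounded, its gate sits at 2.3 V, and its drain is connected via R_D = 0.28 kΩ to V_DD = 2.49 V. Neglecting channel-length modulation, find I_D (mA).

I_D = 2.88 mA

V_GS = V_G = 2.3 V, so V_ov = 2.3 − 1.34 = 0.96 V.
k_n = μ_nC_ox · (W/L) = 6.25 mA/V².
Assume saturation: I_D = ½ k_n V_ov² = 0.5 × 6.25 × 0.96² = 2.88 mA, giving V_DS = V_DD − I_D R_D = 2.49 − 2.88 × 0.28 = 1.68 V.
V_DS = 1.68 V ≥ V_ov = 0.96 V, confirming saturation.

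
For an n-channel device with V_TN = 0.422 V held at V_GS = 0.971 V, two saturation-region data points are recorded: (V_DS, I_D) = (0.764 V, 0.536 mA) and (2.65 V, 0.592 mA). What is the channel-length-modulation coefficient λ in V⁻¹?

λ = 0.0578 V⁻¹

With V_GS fixed, I_D ∝ (1 + λ V_DS) in saturation, so I_D2/I_D1 = (1 + λ V_DS2)/(1 + λ V_DS1).
0.592/0.536 = 1.104 = (1 + 2.65 λ)/(1 + 0.764 λ).
Solving: λ (I_D1 V_DS2 − I_D2 V_DS1) = I_D2 − I_D1, so λ = (0.592 − 0.536) / (0.536 × 2.65 − 0.592 × 0.764) = 0.056 / 0.968 = 0.0578 V⁻¹.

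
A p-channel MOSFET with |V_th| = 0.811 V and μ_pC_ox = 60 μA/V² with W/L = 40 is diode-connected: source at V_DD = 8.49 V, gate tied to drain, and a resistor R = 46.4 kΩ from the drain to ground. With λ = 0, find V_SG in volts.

With gate tied to drain, V_SG = V_SD ≥ V_SG − |V_th|, so the device is in saturation.
k_p = μ_pC_ox · (W/L) = 2.4 mA/V².
KCL at the drain: ½ k_p (V_SG − |V_th|)² = (V_DD − V_SG)/R.
Let x = V_SG − 0.811. Then 55.7 x² + x − 7.679 = 0, giving x = 0.362 V (positive root), so V_SG = 1.17 V.
I_D = (V_DD − V_SG)/R = (8.49 − 1.17) / 46.4 = 0.158 mA.

V_SG = 1.17 V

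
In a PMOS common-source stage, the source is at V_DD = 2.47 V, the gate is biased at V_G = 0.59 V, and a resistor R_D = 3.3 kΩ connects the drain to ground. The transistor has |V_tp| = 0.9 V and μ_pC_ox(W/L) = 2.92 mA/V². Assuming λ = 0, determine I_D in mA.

V_SG = V_DD − V_G = 2.47 − 0.59 = 1.88 V, so V_ov = 1.88 − 0.9 = 0.98 V.
Assume saturation: I_D = ½ k_p V_ov² = 0.5 × 2.92 × 0.98² = 1.4 mA, giving V_SD = V_DD − I_D R_D = 2.47 − 1.4 × 3.3 = -2.16 V.
But -2.16 V < V_ov = 0.98 V, so the device is actually in triode.
In triode I_D = k_p[V_ov V_SD − ½ V_SD²] and I_D = (V_DD − V_SD)/R_D. Equating: 4.82 V_SD² − 10.44 V_SD + 2.47 = 0, giving V_SD = 0.27 V (the root below V_ov).
I_D = (2.47 − 0.27) / 3.3 = 0.667 mA.

I_D = 0.667 mA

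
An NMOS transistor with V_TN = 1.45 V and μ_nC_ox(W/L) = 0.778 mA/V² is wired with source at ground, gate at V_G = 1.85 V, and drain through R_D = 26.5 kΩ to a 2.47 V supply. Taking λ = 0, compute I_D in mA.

I_D = 0.0622 mA

V_GS = V_G = 1.85 V, so V_ov = 1.85 − 1.45 = 0.4 V.
Assume saturation: I_D = ½ k_n V_ov² = 0.5 × 0.778 × 0.4² = 0.0622 mA, giving V_DS = V_DD − I_D R_D = 2.47 − 0.0622 × 26.5 = 0.821 V.
V_DS = 0.821 V ≥ V_ov = 0.4 V, confirming saturation.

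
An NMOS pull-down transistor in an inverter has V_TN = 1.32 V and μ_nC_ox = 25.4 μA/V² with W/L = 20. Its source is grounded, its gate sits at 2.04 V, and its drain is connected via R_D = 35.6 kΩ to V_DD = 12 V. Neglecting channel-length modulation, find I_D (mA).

V_GS = V_G = 2.04 V, so V_ov = 2.04 − 1.32 = 0.72 V.
k_n = μ_nC_ox · (W/L) = 0.508 mA/V².
Assume saturation: I_D = ½ k_n V_ov² = 0.5 × 0.508 × 0.72² = 0.132 mA, giving V_DS = V_DD − I_D R_D = 12 − 0.132 × 35.6 = 7.31 V.
V_DS = 7.31 V ≥ V_ov = 0.72 V, confirming saturation.

I_D = 0.132 mA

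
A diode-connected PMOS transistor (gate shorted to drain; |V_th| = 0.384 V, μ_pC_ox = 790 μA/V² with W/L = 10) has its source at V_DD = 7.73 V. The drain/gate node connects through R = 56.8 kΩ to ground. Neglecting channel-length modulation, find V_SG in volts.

V_SG = 0.563 V

With gate tied to drain, V_SG = V_SD ≥ V_SG − |V_th|, so the device is in saturation.
k_p = μ_pC_ox · (W/L) = 7.9 mA/V².
KCL at the drain: ½ k_p (V_SG − |V_th|)² = (V_DD − V_SG)/R.
Let x = V_SG − 0.384. Then 224 x² + x − 7.346 = 0, giving x = 0.179 V (positive root), so V_SG = 0.563 V.
I_D = (V_DD − V_SG)/R = (7.73 − 0.563) / 56.8 = 0.126 mA.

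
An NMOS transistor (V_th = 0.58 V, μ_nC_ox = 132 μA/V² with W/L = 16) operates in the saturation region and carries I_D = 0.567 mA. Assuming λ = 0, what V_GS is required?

V_GS = 1.31 V

k_n = μ_nC_ox · (W/L) = 2.112 mA/V².
In saturation I_D = ½ k_n (V_GS − V_th)², so V_GS − V_th = √(2 I_D / k_n) = √(2 × 0.567 / 2.112) = 0.733 V.
V_GS = 0.58 + 0.733 = 1.31 V.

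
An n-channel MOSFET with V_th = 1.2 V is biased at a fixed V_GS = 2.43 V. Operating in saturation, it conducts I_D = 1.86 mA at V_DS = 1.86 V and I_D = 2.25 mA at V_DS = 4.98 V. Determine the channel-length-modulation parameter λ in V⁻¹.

λ = 0.0768 V⁻¹

With V_GS fixed, I_D ∝ (1 + λ V_DS) in saturation, so I_D2/I_D1 = (1 + λ V_DS2)/(1 + λ V_DS1).
2.25/1.86 = 1.21 = (1 + 4.98 λ)/(1 + 1.86 λ).
Solving: λ (I_D1 V_DS2 − I_D2 V_DS1) = I_D2 − I_D1, so λ = (2.25 − 1.86) / (1.86 × 4.98 − 2.25 × 1.86) = 0.39 / 5.08 = 0.0768 V⁻¹.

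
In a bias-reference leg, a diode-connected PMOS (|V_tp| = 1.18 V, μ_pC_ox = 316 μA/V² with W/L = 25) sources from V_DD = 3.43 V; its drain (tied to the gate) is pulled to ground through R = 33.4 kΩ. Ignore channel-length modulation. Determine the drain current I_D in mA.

With gate tied to drain, V_SG = V_SD ≥ V_SG − |V_tp|, so the device is in saturation.
k_p = μ_pC_ox · (W/L) = 7.9 mA/V².
KCL at the drain: ½ k_p (V_SG − |V_tp|)² = (V_DD − V_SG)/R.
Let x = V_SG − 1.18. Then 132 x² + x − 2.25 = 0, giving x = 0.127 V (positive root), so V_SG = 1.31 V.
I_D = (V_DD − V_SG)/R = (3.43 − 1.31) / 33.4 = 0.0636 mA.

I_D = 0.0636 mA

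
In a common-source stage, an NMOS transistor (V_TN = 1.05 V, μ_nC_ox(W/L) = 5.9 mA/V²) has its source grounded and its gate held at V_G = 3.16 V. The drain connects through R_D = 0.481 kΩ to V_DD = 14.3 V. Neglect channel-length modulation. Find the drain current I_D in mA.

I_D = 13.1 mA

V_GS = V_G = 3.16 V, so V_ov = 3.16 − 1.05 = 2.11 V.
Assume saturation: I_D = ½ k_n V_ov² = 0.5 × 5.9 × 2.11² = 13.1 mA, giving V_DS = V_DD − I_D R_D = 14.3 − 13.1 × 0.481 = 7.98 V.
V_DS = 7.98 V ≥ V_ov = 2.11 V, confirming saturation.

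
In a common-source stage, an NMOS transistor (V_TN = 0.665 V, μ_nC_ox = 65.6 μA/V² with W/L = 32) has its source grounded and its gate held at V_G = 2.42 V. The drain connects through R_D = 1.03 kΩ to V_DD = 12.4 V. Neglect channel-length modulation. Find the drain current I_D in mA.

I_D = 3.23 mA

V_GS = V_G = 2.42 V, so V_ov = 2.42 − 0.665 = 1.75 V.
k_n = μ_nC_ox · (W/L) = 2.099 mA/V².
Assume saturation: I_D = ½ k_n V_ov² = 0.5 × 2.099 × 1.75² = 3.23 mA, giving V_DS = V_DD − I_D R_D = 12.4 − 3.23 × 1.03 = 9.07 V.
V_DS = 9.07 V ≥ V_ov = 1.75 V, confirming saturation.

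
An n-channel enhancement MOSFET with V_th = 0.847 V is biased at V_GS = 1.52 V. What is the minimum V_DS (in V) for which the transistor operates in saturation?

The boundary between triode and saturation is V_DS = V_GS − V_th = V_ov.
V_ov = 1.52 − 0.847 = 0.673 V.

V_DS,sat = 0.673 V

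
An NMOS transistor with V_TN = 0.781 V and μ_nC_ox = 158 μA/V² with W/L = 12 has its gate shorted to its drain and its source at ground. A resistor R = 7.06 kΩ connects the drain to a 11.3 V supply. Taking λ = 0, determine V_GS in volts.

V_GS = 1.96 V

With gate tied to drain, V_GS = V_DS ≥ V_GS − V_TN, so the device is in saturation.
k_n = μ_nC_ox · (W/L) = 1.896 mA/V².
KCL at the drain: ½ k_n (V_GS − V_TN)² = (V_DD − V_GS)/R.
Let x = V_GS − 0.781. Then 6.69 x² + x − 10.52 = 0, giving x = 1.18 V (positive root), so V_GS = 1.96 V.
I_D = (V_DD − V_GS)/R = (11.3 − 1.96) / 7.06 = 1.32 mA.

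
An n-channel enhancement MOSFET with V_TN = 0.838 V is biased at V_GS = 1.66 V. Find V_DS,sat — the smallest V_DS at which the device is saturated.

The boundary between triode and saturation is V_DS = V_GS − V_TN = V_ov.
V_ov = 1.66 − 0.838 = 0.822 V.

V_DS,sat = 0.822 V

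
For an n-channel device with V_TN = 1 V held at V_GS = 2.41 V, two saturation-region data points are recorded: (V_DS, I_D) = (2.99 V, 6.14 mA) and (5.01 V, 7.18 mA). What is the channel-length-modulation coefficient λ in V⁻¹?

With V_GS fixed, I_D ∝ (1 + λ V_DS) in saturation, so I_D2/I_D1 = (1 + λ V_DS2)/(1 + λ V_DS1).
7.18/6.14 = 1.169 = (1 + 5.01 λ)/(1 + 2.99 λ).
Solving: λ (I_D1 V_DS2 − I_D2 V_DS1) = I_D2 − I_D1, so λ = (7.18 − 6.14) / (6.14 × 5.01 − 7.18 × 2.99) = 1.04 / 9.29 = 0.112 V⁻¹.

λ = 0.112 V⁻¹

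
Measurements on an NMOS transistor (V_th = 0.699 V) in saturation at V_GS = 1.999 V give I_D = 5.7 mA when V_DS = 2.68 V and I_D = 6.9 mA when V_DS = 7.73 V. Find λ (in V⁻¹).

With V_GS fixed, I_D ∝ (1 + λ V_DS) in saturation, so I_D2/I_D1 = (1 + λ V_DS2)/(1 + λ V_DS1).
6.9/5.7 = 1.211 = (1 + 7.73 λ)/(1 + 2.68 λ).
Solving: λ (I_D1 V_DS2 − I_D2 V_DS1) = I_D2 − I_D1, so λ = (6.9 − 5.7) / (5.7 × 7.73 − 6.9 × 2.68) = 1.2 / 25.6 = 0.0469 V⁻¹.

λ = 0.0469 V⁻¹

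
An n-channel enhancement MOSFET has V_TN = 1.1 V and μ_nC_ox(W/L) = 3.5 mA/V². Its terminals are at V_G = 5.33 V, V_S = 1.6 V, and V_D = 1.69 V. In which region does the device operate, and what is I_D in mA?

Triode; I_D = 0.814 mA

V_GS = V_G − V_S = 5.33 − 1.6 = 3.73 V; V_DS = V_D − V_S = 1.69 − 1.6 = 0.09 V.
V_ov = V_GS − V_TN = 3.73 − 1.1 = 2.63 V.
Since V_DS = 0.09 V < V_ov = 2.63 V, the device is in the triode region.
I_D = k_n [V_ov · V_DS − ½ V_DS²] = 3.5 × [2.63 × 0.09 − 0.5 × 0.09²] = 0.814 mA.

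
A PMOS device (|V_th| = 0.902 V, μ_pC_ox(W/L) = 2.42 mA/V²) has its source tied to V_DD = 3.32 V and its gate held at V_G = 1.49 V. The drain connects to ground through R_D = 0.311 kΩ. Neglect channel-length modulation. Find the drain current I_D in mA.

I_D = 1.04 mA

V_SG = V_DD − V_G = 3.32 − 1.49 = 1.83 V, so V_ov = 1.83 − 0.902 = 0.928 V.
Assume saturation: I_D = ½ k_p V_ov² = 0.5 × 2.42 × 0.928² = 1.04 mA, giving V_SD = V_DD − I_D R_D = 3.32 − 1.04 × 0.311 = 3 V.
V_SD = 3 V ≥ V_ov = 0.928 V, confirming saturation.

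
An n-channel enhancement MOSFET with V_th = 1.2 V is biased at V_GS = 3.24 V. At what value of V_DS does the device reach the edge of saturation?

V_DS,sat = 2.04 V

The boundary between triode and saturation is V_DS = V_GS − V_th = V_ov.
V_ov = 3.24 − 1.2 = 2.04 V.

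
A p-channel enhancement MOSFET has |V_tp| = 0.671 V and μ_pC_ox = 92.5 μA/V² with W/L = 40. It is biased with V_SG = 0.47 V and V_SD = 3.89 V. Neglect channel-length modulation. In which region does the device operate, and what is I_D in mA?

V_SG = 0.47 V < |V_tp| = 0.671 V, so the transistor is in cutoff.

Cutoff; I_D = 0 mA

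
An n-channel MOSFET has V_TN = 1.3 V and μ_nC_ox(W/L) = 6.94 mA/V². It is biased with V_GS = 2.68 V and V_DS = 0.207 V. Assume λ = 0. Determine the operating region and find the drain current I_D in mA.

V_ov = V_GS − V_TN = 2.68 − 1.3 = 1.38 V.
Since V_DS = 0.207 V < V_ov = 1.38 V, the device is in the triode region.
I_D = k_n [V_ov · V_DS − ½ V_DS²] = 6.94 × [1.38 × 0.207 − 0.5 × 0.207²] = 1.83 mA.

Triode; I_D = 1.83 mA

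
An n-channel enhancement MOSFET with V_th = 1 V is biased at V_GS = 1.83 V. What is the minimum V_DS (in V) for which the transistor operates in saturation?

V_DS,sat = 0.830 V

The boundary between triode and saturation is V_DS = V_GS − V_th = V_ov.
V_ov = 1.83 − 1 = 0.83 V.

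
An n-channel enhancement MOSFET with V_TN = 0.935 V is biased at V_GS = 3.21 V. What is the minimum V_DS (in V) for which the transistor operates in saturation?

V_DS,sat = 2.27 V

The boundary between triode and saturation is V_DS = V_GS − V_TN = V_ov.
V_ov = 3.21 − 0.935 = 2.27 V.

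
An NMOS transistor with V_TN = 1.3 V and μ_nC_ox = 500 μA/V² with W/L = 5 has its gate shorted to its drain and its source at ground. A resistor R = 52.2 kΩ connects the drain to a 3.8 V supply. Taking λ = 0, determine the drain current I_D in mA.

With gate tied to drain, V_GS = V_DS ≥ V_GS − V_TN, so the device is in saturation.
k_n = μ_nC_ox · (W/L) = 2.5 mA/V².
KCL at the drain: ½ k_n (V_GS − V_TN)² = (V_DD − V_GS)/R.
Let x = V_GS − 1.3. Then 65.2 x² + x − 2.5 = 0, giving x = 0.188 V (positive root), so V_GS = 1.49 V.
I_D = (V_DD − V_GS)/R = (3.8 − 1.49) / 52.2 = 0.0443 mA.

I_D = 0.0443 mA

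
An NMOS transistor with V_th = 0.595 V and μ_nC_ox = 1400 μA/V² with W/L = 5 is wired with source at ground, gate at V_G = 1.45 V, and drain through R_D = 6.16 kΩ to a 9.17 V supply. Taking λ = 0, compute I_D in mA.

V_GS = V_G = 1.45 V, so V_ov = 1.45 − 0.595 = 0.855 V.
k_n = μ_nC_ox · (W/L) = 7 mA/V².
Assume saturation: I_D = ½ k_n V_ov² = 0.5 × 7 × 0.855² = 2.56 mA, giving V_DS = V_DD − I_D R_D = 9.17 − 2.56 × 6.16 = -6.59 V.
But -6.59 V < V_ov = 0.855 V, so the device is actually in triode.
In triode I_D = k_n[V_ov V_DS − ½ V_DS²] and I_D = (V_DD − V_DS)/R_D. Equating: 21.6 V_DS² − 37.87 V_DS + 9.17 = 0, giving V_DS = 0.29 V (the root below V_ov).
I_D = (9.17 − 0.29) / 6.16 = 1.44 mA.

I_D = 1.44 mA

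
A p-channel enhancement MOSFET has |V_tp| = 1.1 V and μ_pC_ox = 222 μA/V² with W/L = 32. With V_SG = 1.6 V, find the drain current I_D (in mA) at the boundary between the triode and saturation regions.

I_D = 0.888 mA

At the boundary V_SD = V_ov = V_SG − |V_tp| = 1.6 − 1.1 = 0.5 V.
k_p = μ_pC_ox · (W/L) = 7.104 mA/V².
I_D = ½ k_p V_ov² = 0.5 × 7.104 × 0.5² = 0.888 mA.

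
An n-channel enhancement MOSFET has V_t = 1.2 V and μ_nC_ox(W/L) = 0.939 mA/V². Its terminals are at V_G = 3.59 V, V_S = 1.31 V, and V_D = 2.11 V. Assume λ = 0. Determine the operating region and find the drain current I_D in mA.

V_GS = V_G − V_S = 3.59 − 1.31 = 2.28 V; V_DS = V_D − V_S = 2.11 − 1.31 = 0.8 V.
V_ov = V_GS − V_t = 2.28 − 1.2 = 1.08 V.
Since V_DS = 0.8 V < V_ov = 1.08 V, the device is in the triode region.
I_D = k_n [V_ov · V_DS − ½ V_DS²] = 0.939 × [1.08 × 0.8 − 0.5 × 0.8²] = 0.511 mA.

Triode; I_D = 0.511 mA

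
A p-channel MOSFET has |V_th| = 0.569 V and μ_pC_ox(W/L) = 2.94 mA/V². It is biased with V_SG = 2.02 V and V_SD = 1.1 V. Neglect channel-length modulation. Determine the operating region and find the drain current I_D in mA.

Triode; I_D = 2.91 mA

V_ov = V_SG − |V_th| = 2.02 − 0.569 = 1.45 V.
Since V_SD = 1.1 V < V_ov = 1.45 V, the device is in the triode region.
I_D = k_p [V_ov · V_SD − ½ V_SD²] = 2.94 × [1.45 × 1.1 − 0.5 × 1.1²] = 2.91 mA.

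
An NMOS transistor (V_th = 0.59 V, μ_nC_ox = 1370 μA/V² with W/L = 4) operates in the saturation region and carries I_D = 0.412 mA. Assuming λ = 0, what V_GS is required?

k_n = μ_nC_ox · (W/L) = 5.48 mA/V².
In saturation I_D = ½ k_n (V_GS − V_th)², so V_GS − V_th = √(2 I_D / k_n) = √(2 × 0.412 / 5.48) = 0.388 V.
V_GS = 0.59 + 0.388 = 0.978 V.

V_GS = 0.978 V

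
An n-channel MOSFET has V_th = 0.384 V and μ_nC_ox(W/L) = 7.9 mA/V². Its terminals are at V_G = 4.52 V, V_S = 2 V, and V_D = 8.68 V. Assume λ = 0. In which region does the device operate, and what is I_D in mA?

Saturation; I_D = 18.0 mA

V_GS = V_G − V_S = 4.52 − 2 = 2.52 V; V_DS = V_D − V_S = 8.68 − 2 = 6.68 V.
V_ov = V_GS − V_th = 2.52 − 0.384 = 2.14 V.
Since V_DS = 6.68 V ≥ V_ov = 2.14 V, the device is in saturation.
I_D = ½ k_n V_ov² = 0.5 × 7.9 × 2.14² = 18 mA.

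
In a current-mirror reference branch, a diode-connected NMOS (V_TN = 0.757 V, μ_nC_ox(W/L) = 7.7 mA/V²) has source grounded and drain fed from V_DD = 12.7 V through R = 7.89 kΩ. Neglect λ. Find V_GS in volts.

With gate tied to drain, V_GS = V_DS ≥ V_GS − V_TN, so the device is in saturation.
KCL at the drain: ½ k_n (V_GS − V_TN)² = (V_DD − V_GS)/R.
Let x = V_GS − 0.757. Then 30.4 x² + x − 11.94 = 0, giving x = 0.611 V (positive root), so V_GS = 1.37 V.
I_D = (V_DD − V_GS)/R = (12.7 − 1.37) / 7.89 = 1.44 mA.

V_GS = 1.37 V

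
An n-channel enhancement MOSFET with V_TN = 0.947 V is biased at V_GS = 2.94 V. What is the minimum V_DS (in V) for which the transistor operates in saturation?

V_DS,sat = 1.99 V

The boundary between triode and saturation is V_DS = V_GS − V_TN = V_ov.
V_ov = 2.94 − 0.947 = 1.99 V.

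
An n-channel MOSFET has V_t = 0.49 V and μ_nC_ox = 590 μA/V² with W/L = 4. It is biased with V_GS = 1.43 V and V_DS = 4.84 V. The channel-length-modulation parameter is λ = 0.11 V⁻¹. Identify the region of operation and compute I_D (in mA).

k_n = μ_nC_ox · (W/L) = 2.36 mA/V².
V_ov = V_GS − V_t = 1.43 − 0.49 = 0.94 V.
Since V_DS = 4.84 V ≥ V_ov = 0.94 V, the device is in saturation.
I_D = ½ k_n V_ov² (1 + λ V_DS) = 0.5 × 2.36 × 0.94² × (1 + 0.11 × 4.84) = 1.6 mA.

Saturation; I_D = 1.60 mA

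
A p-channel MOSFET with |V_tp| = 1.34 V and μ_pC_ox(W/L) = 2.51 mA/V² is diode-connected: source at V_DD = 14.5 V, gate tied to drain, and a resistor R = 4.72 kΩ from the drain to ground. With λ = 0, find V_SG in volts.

V_SG = 2.75 V

With gate tied to drain, V_SG = V_SD ≥ V_SG − |V_tp|, so the device is in saturation.
KCL at the drain: ½ k_p (V_SG − |V_tp|)² = (V_DD − V_SG)/R.
Let x = V_SG − 1.34. Then 5.92 x² + x − 13.16 = 0, giving x = 1.41 V (positive root), so V_SG = 2.75 V.
I_D = (V_DD − V_SG)/R = (14.5 − 2.75) / 4.72 = 2.49 mA.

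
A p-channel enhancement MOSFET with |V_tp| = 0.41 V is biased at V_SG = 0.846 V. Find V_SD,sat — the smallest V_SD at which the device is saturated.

The boundary between triode and saturation is V_SD = V_SG − |V_tp| = V_ov.
V_ov = 0.846 − 0.41 = 0.436 V.

V_SD,sat = 0.436 V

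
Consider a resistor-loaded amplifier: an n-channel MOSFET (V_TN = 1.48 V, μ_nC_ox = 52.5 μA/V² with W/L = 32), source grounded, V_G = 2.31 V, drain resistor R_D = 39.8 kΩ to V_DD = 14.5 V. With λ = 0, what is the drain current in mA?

V_GS = V_G = 2.31 V, so V_ov = 2.31 − 1.48 = 0.83 V.
k_n = μ_nC_ox · (W/L) = 1.68 mA/V².
Assume saturation: I_D = ½ k_n V_ov² = 0.5 × 1.68 × 0.83² = 0.579 mA, giving V_DS = V_DD − I_D R_D = 14.5 − 0.579 × 39.8 = -8.53 V.
But -8.53 V < V_ov = 0.83 V, so the device is actually in triode.
In triode I_D = k_n[V_ov V_DS − ½ V_DS²] and I_D = (V_DD − V_DS)/R_D. Equating: 33.4 V_DS² − 56.5 V_DS + 14.5 = 0, giving V_DS = 0.316 V (the root below V_ov).
I_D = (14.5 − 0.316) / 39.8 = 0.356 mA.

I_D = 0.356 mA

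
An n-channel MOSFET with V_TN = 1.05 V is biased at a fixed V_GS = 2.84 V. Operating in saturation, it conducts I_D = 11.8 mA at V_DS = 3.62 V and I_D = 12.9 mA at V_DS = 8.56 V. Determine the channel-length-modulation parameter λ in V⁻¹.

λ = 0.0203 V⁻¹

With V_GS fixed, I_D ∝ (1 + λ V_DS) in saturation, so I_D2/I_D1 = (1 + λ V_DS2)/(1 + λ V_DS1).
12.9/11.8 = 1.093 = (1 + 8.56 λ)/(1 + 3.62 λ).
Solving: λ (I_D1 V_DS2 − I_D2 V_DS1) = I_D2 − I_D1, so λ = (12.9 − 11.8) / (11.8 × 8.56 − 12.9 × 3.62) = 1.1 / 54.3 = 0.0203 V⁻¹.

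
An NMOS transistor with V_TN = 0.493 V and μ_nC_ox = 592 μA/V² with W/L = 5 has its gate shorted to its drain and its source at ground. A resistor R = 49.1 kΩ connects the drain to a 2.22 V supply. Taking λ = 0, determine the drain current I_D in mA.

With gate tied to drain, V_GS = V_DS ≥ V_GS − V_TN, so the device is in saturation.
k_n = μ_nC_ox · (W/L) = 2.96 mA/V².
KCL at the drain: ½ k_n (V_GS − V_TN)² = (V_DD − V_GS)/R.
Let x = V_GS − 0.493. Then 72.7 x² + x − 1.727 = 0, giving x = 0.147 V (positive root), so V_GS = 0.64 V.
I_D = (V_DD − V_GS)/R = (2.22 − 0.64) / 49.1 = 0.0322 mA.

I_D = 0.0322 mA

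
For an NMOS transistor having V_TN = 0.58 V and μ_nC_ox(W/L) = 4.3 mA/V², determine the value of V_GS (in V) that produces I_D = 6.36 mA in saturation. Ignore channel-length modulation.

V_GS = 2.30 V

In saturation I_D = ½ k_n (V_GS − V_TN)², so V_GS − V_TN = √(2 I_D / k_n) = √(2 × 6.36 / 4.3) = 1.72 V.
V_GS = 0.58 + 1.72 = 2.3 V.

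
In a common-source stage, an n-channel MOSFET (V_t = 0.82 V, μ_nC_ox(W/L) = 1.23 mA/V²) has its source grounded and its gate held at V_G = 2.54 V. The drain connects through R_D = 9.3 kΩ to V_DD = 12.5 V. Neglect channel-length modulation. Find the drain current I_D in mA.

V_GS = V_G = 2.54 V, so V_ov = 2.54 − 0.82 = 1.72 V.
Assume saturation: I_D = ½ k_n V_ov² = 0.5 × 1.23 × 1.72² = 1.82 mA, giving V_DS = V_DD − I_D R_D = 12.5 − 1.82 × 9.3 = -4.42 V.
But -4.42 V < V_ov = 1.72 V, so the device is actually in triode.
In triode I_D = k_n[V_ov V_DS − ½ V_DS²] and I_D = (V_DD − V_DS)/R_D. Equating: 5.72 V_DS² − 20.68 V_DS + 12.5 = 0, giving V_DS = 0.768 V (the root below V_ov).
I_D = (12.5 − 0.768) / 9.3 = 1.26 mA.

I_D = 1.26 mA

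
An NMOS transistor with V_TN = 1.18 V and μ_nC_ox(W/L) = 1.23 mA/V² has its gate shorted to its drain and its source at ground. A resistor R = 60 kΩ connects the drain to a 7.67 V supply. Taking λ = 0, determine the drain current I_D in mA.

I_D = 0.101 mA

With gate tied to drain, V_GS = V_DS ≥ V_GS − V_TN, so the device is in saturation.
KCL at the drain: ½ k_n (V_GS − V_TN)² = (V_DD − V_GS)/R.
Let x = V_GS − 1.18. Then 36.9 x² + x − 6.49 = 0, giving x = 0.406 V (positive root), so V_GS = 1.59 V.
I_D = (V_DD − V_GS)/R = (7.67 − 1.59) / 60 = 0.101 mA.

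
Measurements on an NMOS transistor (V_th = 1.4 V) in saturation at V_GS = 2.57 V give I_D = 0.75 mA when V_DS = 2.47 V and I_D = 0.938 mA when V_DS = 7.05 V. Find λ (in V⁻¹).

With V_GS fixed, I_D ∝ (1 + λ V_DS) in saturation, so I_D2/I_D1 = (1 + λ V_DS2)/(1 + λ V_DS1).
0.938/0.75 = 1.251 = (1 + 7.05 λ)/(1 + 2.47 λ).
Solving: λ (I_D1 V_DS2 − I_D2 V_DS1) = I_D2 − I_D1, so λ = (0.938 − 0.75) / (0.75 × 7.05 − 0.938 × 2.47) = 0.188 / 2.97 = 0.0633 V⁻¹.

λ = 0.0633 V⁻¹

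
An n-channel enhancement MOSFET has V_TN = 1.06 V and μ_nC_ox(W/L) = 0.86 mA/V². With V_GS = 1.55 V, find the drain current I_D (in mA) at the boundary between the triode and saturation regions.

At the boundary V_DS = V_ov = V_GS − V_TN = 1.55 − 1.06 = 0.49 V.
I_D = ½ k_n V_ov² = 0.5 × 0.86 × 0.49² = 0.103 mA.

I_D = 0.103 mA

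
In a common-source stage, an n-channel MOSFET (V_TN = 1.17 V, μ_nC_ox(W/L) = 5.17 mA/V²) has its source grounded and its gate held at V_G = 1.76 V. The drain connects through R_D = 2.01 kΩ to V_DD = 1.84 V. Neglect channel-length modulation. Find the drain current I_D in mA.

V_GS = V_G = 1.76 V, so V_ov = 1.76 − 1.17 = 0.59 V.
Assume saturation: I_D = ½ k_n V_ov² = 0.5 × 5.17 × 0.59² = 0.9 mA, giving V_DS = V_DD − I_D R_D = 1.84 − 0.9 × 2.01 = 0.0313 V.
But 0.0313 V < V_ov = 0.59 V, so the device is actually in triode.
In triode I_D = k_n[V_ov V_DS − ½ V_DS²] and I_D = (V_DD − V_DS)/R_D. Equating: 5.2 V_DS² − 7.131 V_DS + 1.84 = 0, giving V_DS = 0.344 V (the root below V_ov).
I_D = (1.84 − 0.344) / 2.01 = 0.744 mA.

I_D = 0.744 mA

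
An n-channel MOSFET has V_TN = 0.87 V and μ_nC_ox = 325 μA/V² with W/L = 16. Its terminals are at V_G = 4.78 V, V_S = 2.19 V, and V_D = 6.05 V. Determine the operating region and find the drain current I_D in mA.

Saturation; I_D = 7.69 mA

V_GS = V_G − V_S = 4.78 − 2.19 = 2.59 V; V_DS = V_D − V_S = 6.05 − 2.19 = 3.86 V.
k_n = μ_nC_ox · (W/L) = 5.2 mA/V².
V_ov = V_GS − V_TN = 2.59 − 0.87 = 1.72 V.
Since V_DS = 3.86 V ≥ V_ov = 1.72 V, the device is in saturation.
I_D = ½ k_n V_ov² = 0.5 × 5.2 × 1.72² = 7.69 mA.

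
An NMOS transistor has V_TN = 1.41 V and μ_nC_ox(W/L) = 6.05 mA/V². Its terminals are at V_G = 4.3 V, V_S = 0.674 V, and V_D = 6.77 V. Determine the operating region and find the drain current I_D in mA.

Saturation; I_D = 14.9 mA

V_GS = V_G − V_S = 4.3 − 0.674 = 3.63 V; V_DS = V_D − V_S = 6.77 − 0.674 = 6.1 V.
V_ov = V_GS − V_TN = 3.63 − 1.41 = 2.22 V.
Since V_DS = 6.1 V ≥ V_ov = 2.22 V, the device is in saturation.
I_D = ½ k_n V_ov² = 0.5 × 6.05 × 2.22² = 14.9 mA.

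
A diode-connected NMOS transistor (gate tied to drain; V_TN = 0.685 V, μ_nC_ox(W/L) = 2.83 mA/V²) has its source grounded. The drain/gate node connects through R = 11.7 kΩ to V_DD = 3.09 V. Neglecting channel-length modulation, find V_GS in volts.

With gate tied to drain, V_GS = V_DS ≥ V_GS − V_TN, so the device is in saturation.
KCL at the drain: ½ k_n (V_GS − V_TN)² = (V_DD − V_GS)/R.
Let x = V_GS − 0.685. Then 16.6 x² + x − 2.405 = 0, giving x = 0.352 V (positive root), so V_GS = 1.04 V.
I_D = (V_DD − V_GS)/R = (3.09 − 1.04) / 11.7 = 0.175 mA.

V_GS = 1.04 V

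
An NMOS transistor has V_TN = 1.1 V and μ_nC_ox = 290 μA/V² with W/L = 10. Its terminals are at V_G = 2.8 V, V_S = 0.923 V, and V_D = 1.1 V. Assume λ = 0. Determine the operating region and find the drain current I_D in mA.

Triode; I_D = 0.353 mA

V_GS = V_G − V_S = 2.8 − 0.923 = 1.88 V; V_DS = V_D − V_S = 1.1 − 0.923 = 0.177 V.
k_n = μ_nC_ox · (W/L) = 2.9 mA/V².
V_ov = V_GS − V_TN = 1.88 − 1.1 = 0.777 V.
Since V_DS = 0.177 V < V_ov = 0.777 V, the device is in the triode region.
I_D = k_n [V_ov · V_DS − ½ V_DS²] = 2.9 × [0.777 × 0.177 − 0.5 × 0.177²] = 0.353 mA.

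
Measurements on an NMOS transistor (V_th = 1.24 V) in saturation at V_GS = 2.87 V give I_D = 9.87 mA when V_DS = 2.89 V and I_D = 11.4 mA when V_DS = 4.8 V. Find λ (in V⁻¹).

With V_GS fixed, I_D ∝ (1 + λ V_DS) in saturation, so I_D2/I_D1 = (1 + λ V_DS2)/(1 + λ V_DS1).
11.4/9.87 = 1.155 = (1 + 4.8 λ)/(1 + 2.89 λ).
Solving: λ (I_D1 V_DS2 − I_D2 V_DS1) = I_D2 − I_D1, so λ = (11.4 − 9.87) / (9.87 × 4.8 − 11.4 × 2.89) = 1.53 / 14.4 = 0.106 V⁻¹.

λ = 0.106 V⁻¹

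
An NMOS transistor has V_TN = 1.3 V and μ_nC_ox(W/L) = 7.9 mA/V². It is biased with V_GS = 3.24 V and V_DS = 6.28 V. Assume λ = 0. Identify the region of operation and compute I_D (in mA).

V_ov = V_GS − V_TN = 3.24 − 1.3 = 1.94 V.
Since V_DS = 6.28 V ≥ V_ov = 1.94 V, the device is in saturation.
I_D = ½ k_n V_ov² = 0.5 × 7.9 × 1.94² = 14.9 mA.

Saturation; I_D = 14.9 mA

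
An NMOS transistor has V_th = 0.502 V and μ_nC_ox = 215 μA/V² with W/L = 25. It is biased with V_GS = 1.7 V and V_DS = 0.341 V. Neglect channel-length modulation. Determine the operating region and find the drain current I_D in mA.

Triode; I_D = 1.88 mA

k_n = μ_nC_ox · (W/L) = 5.375 mA/V².
V_ov = V_GS − V_th = 1.7 − 0.502 = 1.2 V.
Since V_DS = 0.341 V < V_ov = 1.2 V, the device is in the triode region.
I_D = k_n [V_ov · V_DS − ½ V_DS²] = 5.375 × [1.2 × 0.341 − 0.5 × 0.341²] = 1.88 mA.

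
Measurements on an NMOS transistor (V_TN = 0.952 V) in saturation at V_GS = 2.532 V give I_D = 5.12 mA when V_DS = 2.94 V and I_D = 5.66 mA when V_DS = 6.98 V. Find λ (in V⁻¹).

λ = 0.0283 V⁻¹

With V_GS fixed, I_D ∝ (1 + λ V_DS) in saturation, so I_D2/I_D1 = (1 + λ V_DS2)/(1 + λ V_DS1).
5.66/5.12 = 1.105 = (1 + 6.98 λ)/(1 + 2.94 λ).
Solving: λ (I_D1 V_DS2 − I_D2 V_DS1) = I_D2 − I_D1, so λ = (5.66 − 5.12) / (5.12 × 6.98 − 5.66 × 2.94) = 0.54 / 19.1 = 0.0283 V⁻¹.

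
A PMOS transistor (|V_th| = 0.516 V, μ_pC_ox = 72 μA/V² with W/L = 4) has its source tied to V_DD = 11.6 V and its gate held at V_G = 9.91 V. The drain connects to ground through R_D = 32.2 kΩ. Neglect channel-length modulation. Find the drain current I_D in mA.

V_SG = V_DD − V_G = 11.6 − 9.91 = 1.69 V, so V_ov = 1.69 − 0.516 = 1.17 V.
k_p = μ_pC_ox · (W/L) = 0.288 mA/V².
Assume saturation: I_D = ½ k_p V_ov² = 0.5 × 0.288 × 1.17² = 0.198 mA, giving V_SD = V_DD − I_D R_D = 11.6 − 0.198 × 32.2 = 5.21 V.
V_SD = 5.21 V ≥ V_ov = 1.17 V, confirming saturation.

I_D = 0.198 mA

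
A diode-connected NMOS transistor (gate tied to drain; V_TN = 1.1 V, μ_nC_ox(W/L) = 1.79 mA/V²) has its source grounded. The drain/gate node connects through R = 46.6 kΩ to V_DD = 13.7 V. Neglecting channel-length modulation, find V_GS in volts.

With gate tied to drain, V_GS = V_DS ≥ V_GS − V_TN, so the device is in saturation.
KCL at the drain: ½ k_n (V_GS − V_TN)² = (V_DD − V_GS)/R.
Let x = V_GS − 1.1. Then 41.7 x² + x − 12.6 = 0, giving x = 0.538 V (positive root), so V_GS = 1.64 V.
I_D = (V_DD − V_GS)/R = (13.7 − 1.64) / 46.6 = 0.259 mA.

V_GS = 1.64 V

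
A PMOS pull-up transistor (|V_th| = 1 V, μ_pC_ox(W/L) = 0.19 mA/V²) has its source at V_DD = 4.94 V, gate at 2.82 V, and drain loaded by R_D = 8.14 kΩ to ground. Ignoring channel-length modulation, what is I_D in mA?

I_D = 0.119 mA

V_SG = V_DD − V_G = 4.94 − 2.82 = 2.12 V, so V_ov = 2.12 − 1 = 1.12 V.
Assume saturation: I_D = ½ k_p V_ov² = 0.5 × 0.19 × 1.12² = 0.119 mA, giving V_SD = V_DD − I_D R_D = 4.94 − 0.119 × 8.14 = 3.97 V.
V_SD = 3.97 V ≥ V_ov = 1.12 V, confirming saturation.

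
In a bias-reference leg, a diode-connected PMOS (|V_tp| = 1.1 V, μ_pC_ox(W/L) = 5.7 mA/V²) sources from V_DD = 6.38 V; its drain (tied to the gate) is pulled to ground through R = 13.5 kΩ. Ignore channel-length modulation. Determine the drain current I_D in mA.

With gate tied to drain, V_SG = V_SD ≥ V_SG − |V_tp|, so the device is in saturation.
KCL at the drain: ½ k_p (V_SG − |V_tp|)² = (V_DD − V_SG)/R.
Let x = V_SG − 1.1. Then 38.5 x² + x − 5.28 = 0, giving x = 0.358 V (positive root), so V_SG = 1.46 V.
I_D = (V_DD − V_SG)/R = (6.38 − 1.46) / 13.5 = 0.365 mA.

I_D = 0.365 mA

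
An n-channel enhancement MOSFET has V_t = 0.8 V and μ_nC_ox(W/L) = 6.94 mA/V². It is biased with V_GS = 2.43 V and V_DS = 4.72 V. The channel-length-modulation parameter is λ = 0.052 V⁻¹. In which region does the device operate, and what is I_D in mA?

V_ov = V_GS − V_t = 2.43 − 0.8 = 1.63 V.
Since V_DS = 4.72 V ≥ V_ov = 1.63 V, the device is in saturation.
I_D = ½ k_n V_ov² (1 + λ V_DS) = 0.5 × 6.94 × 1.63² × (1 + 0.052 × 4.72) = 11.5 mA.

Saturation; I_D = 11.5 mA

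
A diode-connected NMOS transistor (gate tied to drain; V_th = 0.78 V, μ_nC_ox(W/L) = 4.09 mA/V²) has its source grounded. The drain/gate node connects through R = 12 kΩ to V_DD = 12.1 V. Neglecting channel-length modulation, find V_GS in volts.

With gate tied to drain, V_GS = V_DS ≥ V_GS − V_th, so the device is in saturation.
KCL at the drain: ½ k_n (V_GS − V_th)² = (V_DD − V_GS)/R.
Let x = V_GS − 0.78. Then 24.5 x² + x − 11.32 = 0, giving x = 0.659 V (positive root), so V_GS = 1.44 V.
I_D = (V_DD − V_GS)/R = (12.1 − 1.44) / 12 = 0.888 mA.

V_GS = 1.44 V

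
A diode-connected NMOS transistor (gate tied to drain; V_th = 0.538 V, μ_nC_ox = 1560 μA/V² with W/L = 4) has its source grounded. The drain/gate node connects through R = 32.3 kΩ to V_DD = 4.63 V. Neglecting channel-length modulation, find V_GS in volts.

V_GS = 0.735 V

With gate tied to drain, V_GS = V_DS ≥ V_GS − V_th, so the device is in saturation.
k_n = μ_nC_ox · (W/L) = 6.24 mA/V².
KCL at the drain: ½ k_n (V_GS − V_th)² = (V_DD − V_GS)/R.
Let x = V_GS − 0.538. Then 101 x² + x − 4.092 = 0, giving x = 0.197 V (positive root), so V_GS = 0.735 V.
I_D = (V_DD − V_GS)/R = (4.63 − 0.735) / 32.3 = 0.121 mA.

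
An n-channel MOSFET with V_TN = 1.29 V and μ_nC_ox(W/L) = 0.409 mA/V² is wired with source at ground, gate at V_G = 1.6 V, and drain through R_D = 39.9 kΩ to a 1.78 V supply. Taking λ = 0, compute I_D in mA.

V_GS = V_G = 1.6 V, so V_ov = 1.6 − 1.29 = 0.31 V.
Assume saturation: I_D = ½ k_n V_ov² = 0.5 × 0.409 × 0.31² = 0.0197 mA, giving V_DS = V_DD − I_D R_D = 1.78 − 0.0197 × 39.9 = 0.996 V.
V_DS = 0.996 V ≥ V_ov = 0.31 V, confirming saturation.

I_D = 0.0197 mA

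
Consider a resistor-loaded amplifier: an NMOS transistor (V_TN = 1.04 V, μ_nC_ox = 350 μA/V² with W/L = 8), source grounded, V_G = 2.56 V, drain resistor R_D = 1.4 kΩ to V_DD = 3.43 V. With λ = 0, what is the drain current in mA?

V_GS = V_G = 2.56 V, so V_ov = 2.56 − 1.04 = 1.52 V.
k_n = μ_nC_ox · (W/L) = 2.8 mA/V².
Assume saturation: I_D = ½ k_n V_ov² = 0.5 × 2.8 × 1.52² = 3.23 mA, giving V_DS = V_DD − I_D R_D = 3.43 − 3.23 × 1.4 = -1.1 V.
But -1.1 V < V_ov = 1.52 V, so the device is actually in triode.
In triode I_D = k_n[V_ov V_DS − ½ V_DS²] and I_D = (V_DD − V_DS)/R_D. Equating: 1.96 V_DS² − 6.958 V_DS + 3.43 = 0, giving V_DS = 0.591 V (the root below V_ov).
I_D = (3.43 − 0.591) / 1.4 = 2.03 mA.

I_D = 2.03 mA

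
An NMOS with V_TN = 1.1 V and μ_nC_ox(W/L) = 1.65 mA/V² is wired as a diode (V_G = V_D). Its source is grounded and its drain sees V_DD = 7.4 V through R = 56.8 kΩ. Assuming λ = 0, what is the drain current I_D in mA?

I_D = 0.105 mA

With gate tied to drain, V_GS = V_DS ≥ V_GS − V_TN, so the device is in saturation.
KCL at the drain: ½ k_n (V_GS − V_TN)² = (V_DD − V_GS)/R.
Let x = V_GS − 1.1. Then 46.9 x² + x − 6.3 = 0, giving x = 0.356 V (positive root), so V_GS = 1.46 V.
I_D = (V_DD − V_GS)/R = (7.4 − 1.46) / 56.8 = 0.105 mA.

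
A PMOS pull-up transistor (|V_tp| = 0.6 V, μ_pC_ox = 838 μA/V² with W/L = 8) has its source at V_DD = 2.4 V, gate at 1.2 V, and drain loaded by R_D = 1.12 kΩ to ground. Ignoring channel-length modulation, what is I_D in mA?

V_SG = V_DD − V_G = 2.4 − 1.2 = 1.2 V, so V_ov = 1.2 − 0.6 = 0.6 V.
k_p = μ_pC_ox · (W/L) = 6.704 mA/V².
Assume saturation: I_D = ½ k_p V_ov² = 0.5 × 6.704 × 0.6² = 1.21 mA, giving V_SD = V_DD − I_D R_D = 2.4 − 1.21 × 1.12 = 1.05 V.
V_SD = 1.05 V ≥ V_ov = 0.6 V, confirming saturation.

I_D = 1.21 mA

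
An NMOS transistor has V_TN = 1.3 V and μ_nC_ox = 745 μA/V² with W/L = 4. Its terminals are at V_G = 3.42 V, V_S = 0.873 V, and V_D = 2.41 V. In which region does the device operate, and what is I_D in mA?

V_GS = V_G − V_S = 3.42 − 0.873 = 2.55 V; V_DS = V_D − V_S = 2.41 − 0.873 = 1.54 V.
k_n = μ_nC_ox · (W/L) = 2.98 mA/V².
V_ov = V_GS − V_TN = 2.55 − 1.3 = 1.25 V.
Since V_DS = 1.54 V ≥ V_ov = 1.25 V, the device is in saturation.
I_D = ½ k_n V_ov² = 0.5 × 2.98 × 1.25² = 2.32 mA.

Saturation; I_D = 2.32 mA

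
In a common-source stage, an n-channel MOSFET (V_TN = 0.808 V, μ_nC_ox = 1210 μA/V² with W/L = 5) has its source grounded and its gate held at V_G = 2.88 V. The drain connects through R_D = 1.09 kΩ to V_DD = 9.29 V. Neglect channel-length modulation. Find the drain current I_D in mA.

V_GS = V_G = 2.88 V, so V_ov = 2.88 − 0.808 = 2.07 V.
k_n = μ_nC_ox · (W/L) = 6.05 mA/V².
Assume saturation: I_D = ½ k_n V_ov² = 0.5 × 6.05 × 2.07² = 13 mA, giving V_DS = V_DD − I_D R_D = 9.29 − 13 × 1.09 = -4.87 V.
But -4.87 V < V_ov = 2.07 V, so the device is actually in triode.
In triode I_D = k_n[V_ov V_DS − ½ V_DS²] and I_D = (V_DD − V_DS)/R_D. Equating: 3.3 V_DS² − 14.66 V_DS + 9.29 = 0, giving V_DS = 0.765 V (the root below V_ov).
I_D = (9.29 − 0.765) / 1.09 = 7.82 mA.

I_D = 7.82 mA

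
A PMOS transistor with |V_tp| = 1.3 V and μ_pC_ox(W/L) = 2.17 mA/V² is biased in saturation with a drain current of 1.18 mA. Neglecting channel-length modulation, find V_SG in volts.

V_SG = 2.34 V

In saturation I_D = ½ k_p (V_SG − |V_tp|)², so V_SG − |V_tp| = √(2 I_D / k_p) = √(2 × 1.18 / 2.17) = 1.04 V.
V_SG = 1.3 + 1.04 = 2.34 V.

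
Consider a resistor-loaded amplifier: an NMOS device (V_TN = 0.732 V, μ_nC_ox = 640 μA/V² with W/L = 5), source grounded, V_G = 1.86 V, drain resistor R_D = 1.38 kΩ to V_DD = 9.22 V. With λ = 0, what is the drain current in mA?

I_D = 2.04 mA

V_GS = V_G = 1.86 V, so V_ov = 1.86 − 0.732 = 1.13 V.
k_n = μ_nC_ox · (W/L) = 3.2 mA/V².
Assume saturation: I_D = ½ k_n V_ov² = 0.5 × 3.2 × 1.13² = 2.04 mA, giving V_DS = V_DD − I_D R_D = 9.22 − 2.04 × 1.38 = 6.41 V.
V_DS = 6.41 V ≥ V_ov = 1.13 V, confirming saturation.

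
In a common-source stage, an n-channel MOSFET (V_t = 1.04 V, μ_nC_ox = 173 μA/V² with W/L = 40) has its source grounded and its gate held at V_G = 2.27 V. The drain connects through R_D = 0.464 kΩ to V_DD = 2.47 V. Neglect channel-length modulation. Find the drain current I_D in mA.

I_D = 3.97 mA

V_GS = V_G = 2.27 V, so V_ov = 2.27 − 1.04 = 1.23 V.
k_n = μ_nC_ox · (W/L) = 6.92 mA/V².
Assume saturation: I_D = ½ k_n V_ov² = 0.5 × 6.92 × 1.23² = 5.23 mA, giving V_DS = V_DD − I_D R_D = 2.47 − 5.23 × 0.464 = 0.0411 V.
But 0.0411 V < V_ov = 1.23 V, so the device is actually in triode.
In triode I_D = k_n[V_ov V_DS − ½ V_DS²] and I_D = (V_DD − V_DS)/R_D. Equating: 1.61 V_DS² − 4.949 V_DS + 2.47 = 0, giving V_DS = 0.626 V (the root below V_ov).
I_D = (2.47 − 0.626) / 0.464 = 3.97 mA.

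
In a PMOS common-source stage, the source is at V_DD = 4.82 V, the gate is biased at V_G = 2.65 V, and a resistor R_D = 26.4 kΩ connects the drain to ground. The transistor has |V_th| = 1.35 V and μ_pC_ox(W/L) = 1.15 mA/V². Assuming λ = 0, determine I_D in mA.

I_D = 0.175 mA

V_SG = V_DD − V_G = 4.82 − 2.65 = 2.17 V, so V_ov = 2.17 − 1.35 = 0.82 V.
Assume saturation: I_D = ½ k_p V_ov² = 0.5 × 1.15 × 0.82² = 0.387 mA, giving V_SD = V_DD − I_D R_D = 4.82 − 0.387 × 26.4 = -5.39 V.
But -5.39 V < V_ov = 0.82 V, so the device is actually in triode.
In triode I_D = k_p[V_ov V_SD − ½ V_SD²] and I_D = (V_DD − V_SD)/R_D. Equating: 15.2 V_SD² − 25.9 V_SD + 4.82 = 0, giving V_SD = 0.213 V (the root below V_ov).
I_D = (4.82 − 0.213) / 26.4 = 0.175 mA.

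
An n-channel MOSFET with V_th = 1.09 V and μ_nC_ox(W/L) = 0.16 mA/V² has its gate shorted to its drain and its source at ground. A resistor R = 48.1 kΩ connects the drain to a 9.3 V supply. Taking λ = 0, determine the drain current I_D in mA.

With gate tied to drain, V_GS = V_DS ≥ V_GS − V_th, so the device is in saturation.
KCL at the drain: ½ k_n (V_GS − V_th)² = (V_DD − V_GS)/R.
Let x = V_GS − 1.09. Then 3.85 x² + x − 8.21 = 0, giving x = 1.34 V (positive root), so V_GS = 2.43 V.
I_D = (V_DD − V_GS)/R = (9.3 − 2.43) / 48.1 = 0.143 mA.

I_D = 0.143 mA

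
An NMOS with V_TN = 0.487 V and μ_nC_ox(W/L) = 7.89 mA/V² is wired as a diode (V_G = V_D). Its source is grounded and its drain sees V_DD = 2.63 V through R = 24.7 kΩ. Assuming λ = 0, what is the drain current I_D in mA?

With gate tied to drain, V_GS = V_DS ≥ V_GS − V_TN, so the device is in saturation.
KCL at the drain: ½ k_n (V_GS − V_TN)² = (V_DD − V_GS)/R.
Let x = V_GS − 0.487. Then 97.4 x² + x − 2.143 = 0, giving x = 0.143 V (positive root), so V_GS = 0.63 V.
I_D = (V_DD − V_GS)/R = (2.63 − 0.63) / 24.7 = 0.081 mA.

I_D = 0.0810 mA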